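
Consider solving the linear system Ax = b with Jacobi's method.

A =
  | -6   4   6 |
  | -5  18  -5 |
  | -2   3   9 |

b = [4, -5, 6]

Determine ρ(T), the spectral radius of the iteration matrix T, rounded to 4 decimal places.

0.6297

Diagonal D = diag(-6, 18, 9); L, U strict lower/upper.
Jacobi: T = -D⁻¹(L+U), T[2,0] = -(-2)/(9) = +0.2222; T[2,2] = 0.
  T[0,:] = [+0.0000 +0.6667 +1.0000]
  T[1,:] = [+0.2778 +0.0000 +0.2778]
  T[2,:] = [+0.2222 -0.3333 +0.0000]
|roots of det(T-λI)|: 0.6297, 0.4469, 0.1828.
ρ(T) = max|λ| = 0.6297; 0.6297 < 1, so it converges for any x₀.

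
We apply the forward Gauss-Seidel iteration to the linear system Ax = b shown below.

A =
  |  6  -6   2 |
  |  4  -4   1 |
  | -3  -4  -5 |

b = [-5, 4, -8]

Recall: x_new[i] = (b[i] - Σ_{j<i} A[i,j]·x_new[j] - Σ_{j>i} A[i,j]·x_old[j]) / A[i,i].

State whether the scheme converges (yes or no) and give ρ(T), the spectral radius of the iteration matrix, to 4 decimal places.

A = D + L + U where D = diag(6, -4, -5).
GS T = -(D+L)⁻¹U: row 0 first, T[0,2] = -(2)/(6) = -0.3333; later rows by forward substitution.
  T[0,:] = [+0.0000, +1.0000, -0.3333]
  T[1,:] = [+0.0000, +1.0000, -0.0833]
  T[2,:] = [+0.0000, -1.4000, +0.2667]
|λ(T)| sorted: 1.1344, 0.1322, 0.0000.
spectral radius ρ = 1.1344; 1.1344 > 1, so it fails to converge.

no, ρ = 1.1344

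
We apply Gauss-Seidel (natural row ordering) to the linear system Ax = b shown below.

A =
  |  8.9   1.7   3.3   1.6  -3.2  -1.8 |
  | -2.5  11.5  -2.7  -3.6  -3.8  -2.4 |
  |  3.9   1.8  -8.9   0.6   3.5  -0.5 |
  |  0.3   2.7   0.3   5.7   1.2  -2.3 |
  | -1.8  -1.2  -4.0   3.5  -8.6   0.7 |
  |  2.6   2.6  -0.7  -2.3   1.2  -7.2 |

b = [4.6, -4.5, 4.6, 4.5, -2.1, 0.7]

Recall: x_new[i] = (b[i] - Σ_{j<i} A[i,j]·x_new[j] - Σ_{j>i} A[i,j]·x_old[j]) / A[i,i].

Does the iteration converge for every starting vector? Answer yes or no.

Let D = diag(8.9, 11.5, -8.9, 5.7, -8.6, -7.2); L, U the strict triangles.
GS T = -(D+L)⁻¹U: row 0 first, T[0,1] = -(1.7)/(8.9) = -0.1910; later rows by forward substitution.
  T[0,:] = [+0.0000  -0.1910  -0.3708  -0.1798  +0.3596  +0.2022]
  T[1,:] = [+0.0000  -0.0415  +0.1542  +0.2740  +0.4086  +0.2527]
  T[2,:] = [+0.0000  -0.0921  -0.1313  +0.0440  +0.6335  +0.0835]
  T[3,:] = [+0.0000  +0.0346  -0.0466  -0.1226  -0.4563  +0.2688]
  T[4,:] = [+0.0000  +0.1027  +0.0982  -0.0710  -0.6126  +0.0743]
  T[5,:] = [+0.0000  -0.0689  -0.0342  +0.0571  +0.2595  +0.0827]
eigenvalue magnitudes: 0.8367, 0.1504, 0.1452, 0.1452, 0.0071, 0.0000.
ρ(T) = max|λ| = 0.8367; 0.8367 < 1 ⇒ converges.

yes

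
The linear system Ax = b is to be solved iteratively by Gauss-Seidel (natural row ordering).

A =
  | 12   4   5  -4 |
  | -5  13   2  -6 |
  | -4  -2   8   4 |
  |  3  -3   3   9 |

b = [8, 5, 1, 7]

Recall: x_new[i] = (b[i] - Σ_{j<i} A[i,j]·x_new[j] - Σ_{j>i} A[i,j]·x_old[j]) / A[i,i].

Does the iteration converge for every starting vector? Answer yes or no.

Diagonal D = diag(12, 13, 8, 9); L, U strict lower/upper.
GS T = -(D+L)⁻¹U: row 0 first, T[0,3] = -(-4)/(12) = +0.3333; later rows by forward substitution.
  T[0,:] = [+0.0000 -0.3333 -0.4167 +0.3333]
  T[1,:] = [+0.0000 -0.1282 -0.3141 +0.5897]
  T[2,:] = [+0.0000 -0.1987 -0.2869 -0.1859]
  T[3,:] = [+0.0000 +0.1346 +0.1298 +0.1474]
eigenvalue magnitudes: 0.5124, 0.3003, 0.0555, 0.0000.
ρ = 0.5124; 0.5124 < 1 ⇒ converges.

yes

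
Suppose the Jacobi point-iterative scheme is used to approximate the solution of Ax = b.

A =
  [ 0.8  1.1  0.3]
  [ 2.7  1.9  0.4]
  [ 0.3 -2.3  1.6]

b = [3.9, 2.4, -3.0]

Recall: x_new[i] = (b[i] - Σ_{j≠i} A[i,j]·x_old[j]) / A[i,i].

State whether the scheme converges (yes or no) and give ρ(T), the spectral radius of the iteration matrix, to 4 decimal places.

Diagonal D = diag(0.8, 1.9, 1.6); L, U strict lower/upper.
Jacobi: T = -D⁻¹(L+U), T[0,2] = -(0.3)/(0.8) = -0.3750; T[0,0] = 0.
  T[0,:] = [+0.0000 -1.3750 -0.3750]
  T[1,:] = [-1.4211 +0.0000 -0.2105]
  T[2,:] = [-0.1875 +1.4375 +0.0000]
eigenvalue magnitudes: 1.4837, 1.0076, 0.4761.
ρ = 1.4837; 1.4837 > 1: divergent.

no, ρ = 1.4837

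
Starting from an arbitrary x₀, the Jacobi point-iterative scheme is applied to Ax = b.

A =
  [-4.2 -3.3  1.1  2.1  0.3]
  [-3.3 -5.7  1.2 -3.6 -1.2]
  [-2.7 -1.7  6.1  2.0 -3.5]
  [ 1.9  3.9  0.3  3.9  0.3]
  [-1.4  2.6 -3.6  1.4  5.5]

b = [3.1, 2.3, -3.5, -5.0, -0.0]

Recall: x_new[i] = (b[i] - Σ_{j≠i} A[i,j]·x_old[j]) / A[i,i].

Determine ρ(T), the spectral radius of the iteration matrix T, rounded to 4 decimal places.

1.1257

A = D + L + U where D = diag(-4.2, -5.7, 6.1, 3.9, 5.5).
Jacobi: T = -D⁻¹(L+U), T[2,3] = -(2)/(6.1) = -0.3279; T[2,2] = 0.
  T[0,:] = [+0.0000, -0.7857, +0.2619, +0.5000, +0.0714]
  T[1,:] = [-0.5789, +0.0000, +0.2105, -0.6316, -0.2105]
  T[2,:] = [+0.4426, +0.2787, +0.0000, -0.3279, +0.5738]
  T[3,:] = [-0.4872, -1.0000, -0.0769, +0.0000, -0.0769]
  T[4,:] = [+0.2545, -0.4727, +0.6545, -0.2545, +0.0000]
|roots of det(T-λI)|: 1.1257, 0.9304, 0.8873, 0.3794, 0.3794.
ρ = 1.1257; 1.1257 > 1: divergent.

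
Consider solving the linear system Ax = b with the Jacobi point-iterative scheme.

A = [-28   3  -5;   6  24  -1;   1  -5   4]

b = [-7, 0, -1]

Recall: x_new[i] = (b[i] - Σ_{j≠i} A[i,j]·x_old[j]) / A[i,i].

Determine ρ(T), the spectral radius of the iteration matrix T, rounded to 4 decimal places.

A = D + L + U where D = diag(-28, 24, 4).
T_J = -D⁻¹(L+U): T[1,2] = -(-1)/(24) = +0.0417; T[1,1] = 0.
  T[0,:] = [+0.0000 +0.1071 -0.1786]
  T[1,:] = [-0.2500 +0.0000 +0.0417]
  T[2,:] = [-0.2500 +1.2500 +0.0000]
|λ(T)| sorted: 0.4405, 0.3523, 0.3523.
spectral radius ρ = 0.4405; 0.4405 < 1 ⇒ converges.

0.4405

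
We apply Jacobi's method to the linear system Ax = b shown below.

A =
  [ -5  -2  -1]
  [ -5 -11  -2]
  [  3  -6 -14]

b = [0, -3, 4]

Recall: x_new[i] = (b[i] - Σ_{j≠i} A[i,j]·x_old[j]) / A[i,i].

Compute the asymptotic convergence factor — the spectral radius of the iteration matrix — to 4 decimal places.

0.5124

A = D + L + U where D = diag(-5, -11, -14).
Jacobi T = -D⁻¹(L+U): T[2,0] = -(3)/(-14) = +0.2143; T[2,2] = 0.
  T[0,:] = [+0.0000, -0.4000, -0.2000]
  T[1,:] = [-0.4545, +0.0000, -0.1818]
  T[2,:] = [+0.2143, -0.4286, +0.0000]
eigenvalue magnitudes: 0.5124, 0.3976, 0.1148.
ρ(T) = max|λ| = 0.5124; 0.5124 < 1 ⇒ converges.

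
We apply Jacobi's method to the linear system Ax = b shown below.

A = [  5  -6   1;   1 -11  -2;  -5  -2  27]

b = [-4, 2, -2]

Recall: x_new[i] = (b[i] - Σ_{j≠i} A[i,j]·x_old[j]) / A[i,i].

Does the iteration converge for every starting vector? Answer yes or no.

Let D = diag(5, -11, 27); L, U the strict triangles.
Jacobi T = -D⁻¹(L+U): T[2,1] = -(-2)/(27) = +0.0741; T[2,2] = 0.
  T[0,:] = [+0.0000, +1.2000, -0.2000]
  T[1,:] = [+0.0909, +0.0000, -0.1818]
  T[2,:] = [+0.1852, +0.0741, +0.0000]
eigenvalue magnitudes: 0.4028, 0.3220, 0.3220.
ρ(T) = max|λ| = 0.4028; 0.4028 < 1 ⇒ converges.

yes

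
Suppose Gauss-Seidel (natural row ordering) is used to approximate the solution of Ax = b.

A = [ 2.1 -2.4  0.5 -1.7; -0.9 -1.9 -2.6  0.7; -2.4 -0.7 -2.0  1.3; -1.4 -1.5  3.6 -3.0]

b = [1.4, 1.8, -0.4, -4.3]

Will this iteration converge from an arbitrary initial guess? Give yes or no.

Let D = diag(2.1, -1.9, -2, -3); L, U the strict triangles.
T_GS = -(D+L)⁻¹U: row 0 first, T[0,2] = -(0.5)/(2.1) = -0.2381; later rows by forward substitution.
  T[0,:] = [+0.0000 +1.1429 -0.2381 +0.8095]
  T[1,:] = [+0.0000 -0.5414 -1.2556 -0.0150]
  T[2,:] = [+0.0000 -1.1820 +0.7252 -0.3162]
  T[3,:] = [+0.0000 -1.6810 +1.6092 -0.7497]
eigenvalue magnitudes: 1.4121, 1.1408, 0.2945, 0.0000.
ρ = 1.4121; 1.4121 > 1: divergent.

no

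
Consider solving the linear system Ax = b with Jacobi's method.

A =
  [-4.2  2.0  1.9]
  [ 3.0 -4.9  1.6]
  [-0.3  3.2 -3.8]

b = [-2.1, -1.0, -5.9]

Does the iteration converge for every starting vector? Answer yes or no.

yes

Write A = D+L+U with D = diag(-4.2, -4.9, -3.8).
T_J = -D⁻¹(L+U): T[1,0] = -(3)/(-4.9) = +0.6122; T[1,1] = 0.
  T[0,:] = [+0.0000, +0.4762, +0.4524]
  T[1,:] = [+0.6122, +0.0000, +0.3265]
  T[2,:] = [-0.0789, +0.8421, +0.0000]
|eigenvalues of T|: 0.8837, 0.5001, 0.5001.
ρ = 0.8837; 0.8837 < 1 ⇒ converges.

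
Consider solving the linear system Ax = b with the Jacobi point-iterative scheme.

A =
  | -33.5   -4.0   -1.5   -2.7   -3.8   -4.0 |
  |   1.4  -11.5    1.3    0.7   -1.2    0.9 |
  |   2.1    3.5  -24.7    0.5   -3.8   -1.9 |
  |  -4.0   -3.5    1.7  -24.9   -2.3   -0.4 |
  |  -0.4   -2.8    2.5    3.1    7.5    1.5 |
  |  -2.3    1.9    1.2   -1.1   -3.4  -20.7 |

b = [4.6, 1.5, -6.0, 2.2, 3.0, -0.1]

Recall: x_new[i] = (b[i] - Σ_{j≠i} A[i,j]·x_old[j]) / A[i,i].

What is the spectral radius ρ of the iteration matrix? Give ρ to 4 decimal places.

0.4116

Diagonal D = diag(-33.5, -11.5, -24.7, -24.9, 7.5, -20.7); L, U strict lower/upper.
Jacobi T = -D⁻¹(L+U): T[0,1] = -(-4)/(-33.5) = -0.1194; T[0,0] = 0.
  T[0,:] = [+0.0000, -0.1194, -0.0448, -0.0806, -0.1134, -0.1194]
  T[1,:] = [+0.1217, +0.0000, +0.1130, +0.0609, -0.1043, +0.0783]
  T[2,:] = [+0.0850, +0.1417, +0.0000, +0.0202, -0.1538, -0.0769]
  T[3,:] = [-0.1606, -0.1406, +0.0683, +0.0000, -0.0924, -0.0161]
  T[4,:] = [+0.0533, +0.3733, -0.3333, -0.4133, +0.0000, -0.2000]
  T[5,:] = [-0.1111, +0.0918, +0.0580, -0.0531, -0.1643, +0.0000]
eigenvalue magnitudes: 0.4116, 0.2776, 0.2168, 0.2168, 0.0682, 0.0072.
ρ(T) = max|λ| = 0.4116; 0.4116 < 1 ⇒ converges.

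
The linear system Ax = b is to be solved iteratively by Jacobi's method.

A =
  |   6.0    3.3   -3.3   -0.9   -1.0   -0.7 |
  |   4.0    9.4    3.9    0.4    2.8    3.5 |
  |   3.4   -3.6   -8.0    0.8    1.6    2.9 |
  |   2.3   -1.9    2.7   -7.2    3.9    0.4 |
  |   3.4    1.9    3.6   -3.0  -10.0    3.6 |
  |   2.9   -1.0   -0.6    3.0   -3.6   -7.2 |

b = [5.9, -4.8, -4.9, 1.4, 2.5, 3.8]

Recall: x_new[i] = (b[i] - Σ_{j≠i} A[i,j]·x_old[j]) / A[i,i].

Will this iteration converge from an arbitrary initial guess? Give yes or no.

Write A = D+L+U with D = diag(6, 9.4, -8, -7.2, -10, -7.2).
T_J = -D⁻¹(L+U): T[1,5] = -(3.5)/(9.4) = -0.3723; T[1,1] = 0.
  T[0,:] = [+0.0000  -0.5500  +0.5500  +0.1500  +0.1667  +0.1167]
  T[1,:] = [-0.4255  +0.0000  -0.4149  -0.0426  -0.2979  -0.3723]
  T[2,:] = [+0.4250  -0.4500  +0.0000  +0.1000  +0.2000  +0.3625]
  T[3,:] = [+0.3194  -0.2639  +0.3750  +0.0000  +0.5417  +0.0556]
  T[4,:] = [+0.3400  +0.1900  +0.3600  -0.3000  +0.0000  +0.3600]
  T[5,:] = [+0.4028  -0.1389  -0.0833  +0.4167  -0.5000  +0.0000]
|λ(T)| sorted: 1.2611, 0.6287, 0.6287, 0.3868, 0.3288, 0.3288.
ρ(T) = max|λ| = 1.2611; 1.2611 > 1: divergent.

no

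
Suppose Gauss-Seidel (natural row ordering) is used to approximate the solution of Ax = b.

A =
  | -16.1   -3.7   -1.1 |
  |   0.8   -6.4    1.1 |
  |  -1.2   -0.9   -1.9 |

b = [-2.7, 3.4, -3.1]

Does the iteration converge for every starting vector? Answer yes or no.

Split A = D + L + U, D = diag(-16.1, -6.4, -1.9).
GS T = -(D+L)⁻¹U: row 0 first, T[0,1] = -(-3.7)/(-16.1) = -0.2298; later rows by forward substitution.
  T[0,:] = [+0.0000, -0.2298, -0.0683]
  T[1,:] = [+0.0000, -0.0287, +0.1633]
  T[2,:] = [+0.0000, +0.1588, -0.0342]
|eigenvalues of T|: 0.1925, 0.1296, 0.0000.
spectral radius ρ = 0.1925; 0.1925 < 1: convergent.

yes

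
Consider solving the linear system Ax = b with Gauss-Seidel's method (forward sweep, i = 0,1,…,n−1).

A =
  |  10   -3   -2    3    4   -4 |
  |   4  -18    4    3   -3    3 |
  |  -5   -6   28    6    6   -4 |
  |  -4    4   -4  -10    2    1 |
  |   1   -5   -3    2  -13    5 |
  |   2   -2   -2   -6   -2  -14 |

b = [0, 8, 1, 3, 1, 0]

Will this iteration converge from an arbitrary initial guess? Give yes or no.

yes

A = D + L + U where D = diag(10, -18, 28, -10, -13, -14).
T_GS = -(D+L)⁻¹U: row 0 first, T[0,4] = -(4)/(10) = -0.4000; later rows by forward substitution.
  T[0,:] = [+0.0000 +0.3000 +0.2000 -0.3000 -0.4000 +0.4000]
  T[1,:] = [+0.0000 +0.0667 +0.2667 +0.1000 -0.2556 +0.2556]
  T[2,:] = [+0.0000 +0.0679 +0.0929 -0.2464 -0.3405 +0.2690]
  T[3,:] = [+0.0000 -0.1205 -0.0105 +0.2586 +0.3940 -0.0654]
  T[4,:] = [+0.0000 -0.0368 -0.1102 +0.0351 +0.2067 +0.2449]
  T[5,:] = [+0.0000 +0.0805 -0.0026 -0.1378 -0.1704 -0.0248]
moduli |λ_i(T)| = 0.5243, 0.1750, 0.1750, 0.1124, 0.0870, 0.0000.
ρ = 0.5243; 0.5243 < 1 ⇒ converges.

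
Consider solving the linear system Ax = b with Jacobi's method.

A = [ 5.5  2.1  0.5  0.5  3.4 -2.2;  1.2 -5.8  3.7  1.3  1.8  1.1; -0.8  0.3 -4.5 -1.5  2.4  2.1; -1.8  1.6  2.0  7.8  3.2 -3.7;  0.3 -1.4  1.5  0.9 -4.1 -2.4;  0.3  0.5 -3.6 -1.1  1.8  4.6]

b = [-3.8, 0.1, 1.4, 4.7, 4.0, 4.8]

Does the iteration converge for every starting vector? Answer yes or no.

no

Write A = D+L+U with D = diag(5.5, -5.8, -4.5, 7.8, -4.1, 4.6).
T_J = -D⁻¹(L+U): T[2,3] = -(-1.5)/(-4.5) = -0.3333; T[2,2] = 0.
  T[0,:] = [+0.0000  -0.3818  -0.0909  -0.0909  -0.6182  +0.4000]
  T[1,:] = [+0.2069  +0.0000  +0.6379  +0.2241  +0.3103  +0.1897]
  T[2,:] = [-0.1778  +0.0667  +0.0000  -0.3333  +0.5333  +0.4667]
  T[3,:] = [+0.2308  -0.2051  -0.2564  +0.0000  -0.4103  +0.4744]
  T[4,:] = [+0.0732  -0.3415  +0.3659  +0.2195  +0.0000  -0.5854]
  T[5,:] = [-0.0652  -0.1087  +0.7826  +0.2391  -0.3913  +0.0000]
|eigenvalues of T|: 1.1445, 0.6963, 0.6963, 0.5446, 0.5446, 0.0028.
ρ = 1.1445; 1.1445 > 1 ⇒ diverges.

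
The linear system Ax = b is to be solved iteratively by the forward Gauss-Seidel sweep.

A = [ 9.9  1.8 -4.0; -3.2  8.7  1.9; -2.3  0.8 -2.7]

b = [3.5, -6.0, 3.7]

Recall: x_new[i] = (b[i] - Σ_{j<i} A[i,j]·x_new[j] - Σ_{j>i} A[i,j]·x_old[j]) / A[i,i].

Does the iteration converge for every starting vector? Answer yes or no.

Diagonal D = diag(9.9, 8.7, -2.7); L, U strict lower/upper.
T_GS = -(D+L)⁻¹U: row 0 first, T[0,1] = -(1.8)/(9.9) = -0.1818; later rows by forward substitution.
  T[0,:] = [+0.0000, -0.1818, +0.4040]
  T[1,:] = [+0.0000, -0.0669, -0.0698]
  T[2,:] = [+0.0000, +0.1351, -0.3649]
|λ(T)| sorted: 0.3289, 0.1028, 0.0000.
ρ = 0.3289; 0.3289 < 1: convergent.

yes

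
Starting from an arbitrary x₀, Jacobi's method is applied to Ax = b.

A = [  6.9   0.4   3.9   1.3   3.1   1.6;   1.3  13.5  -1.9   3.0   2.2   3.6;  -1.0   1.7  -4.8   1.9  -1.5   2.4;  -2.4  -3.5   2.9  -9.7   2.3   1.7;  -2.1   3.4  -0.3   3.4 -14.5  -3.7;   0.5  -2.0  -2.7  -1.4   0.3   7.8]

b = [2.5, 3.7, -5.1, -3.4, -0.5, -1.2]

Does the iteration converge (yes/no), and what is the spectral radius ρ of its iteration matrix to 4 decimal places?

Write A = D+L+U with D = diag(6.9, 13.5, -4.8, -9.7, -14.5, 7.8).
Jacobi: T = -D⁻¹(L+U), T[1,2] = -(-1.9)/(13.5) = +0.1407; T[1,1] = 0.
  T[0,:] = [+0.0000 -0.0580 -0.5652 -0.1884 -0.4493 -0.2319]
  T[1,:] = [-0.0963 +0.0000 +0.1407 -0.2222 -0.1630 -0.2667]
  T[2,:] = [-0.2083 +0.3542 +0.0000 +0.3958 -0.3125 +0.5000]
  T[3,:] = [-0.2474 -0.3608 +0.2990 +0.0000 +0.2371 +0.1753]
  T[4,:] = [-0.1448 +0.2345 -0.0207 +0.2345 +0.0000 -0.2552]
  T[5,:] = [-0.0641 +0.2564 +0.3462 +0.1795 -0.0385 +0.0000]
|eigenvalues of T|: 0.8301, 0.6195, 0.3944, 0.3944, 0.3533, 0.0993.
ρ = 0.8301; 0.8301 < 1: convergent.

yes, ρ = 0.8301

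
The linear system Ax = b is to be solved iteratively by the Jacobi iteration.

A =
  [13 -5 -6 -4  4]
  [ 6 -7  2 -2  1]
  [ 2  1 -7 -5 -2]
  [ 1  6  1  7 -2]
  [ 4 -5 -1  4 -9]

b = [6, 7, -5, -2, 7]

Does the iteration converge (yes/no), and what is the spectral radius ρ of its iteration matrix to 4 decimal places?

Diagonal D = diag(13, -7, -7, 7, -9); L, U strict lower/upper.
T_J = -D⁻¹(L+U): T[2,1] = -(1)/(-7) = +0.1429; T[2,2] = 0.
  T[0,:] = [+0.0000, +0.3846, +0.4615, +0.3077, -0.3077]
  T[1,:] = [+0.8571, +0.0000, +0.2857, -0.2857, +0.1429]
  T[2,:] = [+0.2857, +0.1429, +0.0000, -0.7143, -0.2857]
  T[3,:] = [-0.1429, -0.8571, -0.1429, +0.0000, +0.2857]
  T[4,:] = [+0.4444, -0.5556, -0.1111, +0.4444, +0.0000]
|roots of det(T-λI)|: 1.1632, 0.6298, 0.6007, 0.5565, 0.5565.
ρ(T) = max|λ| = 1.1632; 1.1632 > 1 ⇒ diverges.

no, ρ = 1.1632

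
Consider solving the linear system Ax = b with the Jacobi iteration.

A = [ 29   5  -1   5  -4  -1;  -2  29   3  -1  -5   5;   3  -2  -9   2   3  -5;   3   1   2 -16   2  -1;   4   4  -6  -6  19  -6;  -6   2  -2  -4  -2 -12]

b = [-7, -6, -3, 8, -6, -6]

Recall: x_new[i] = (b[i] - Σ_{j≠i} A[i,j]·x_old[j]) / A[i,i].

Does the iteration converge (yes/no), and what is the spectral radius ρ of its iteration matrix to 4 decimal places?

yes, ρ = 0.5248

Diagonal D = diag(29, 29, -9, -16, 19, -12); L, U strict lower/upper.
Jacobi: T = -D⁻¹(L+U), T[1,3] = -(-1)/(29) = +0.0345; T[1,1] = 0.
  T[0,:] = [+0.0000  -0.1724  +0.0345  -0.1724  +0.1379  +0.0345]
  T[1,:] = [+0.0690  +0.0000  -0.1034  +0.0345  +0.1724  -0.1724]
  T[2,:] = [+0.3333  -0.2222  +0.0000  +0.2222  +0.3333  -0.5556]
  T[3,:] = [+0.1875  +0.0625  +0.1250  +0.0000  +0.1250  -0.0625]
  T[4,:] = [-0.2105  -0.2105  +0.3158  +0.3158  +0.0000  +0.3158]
  T[5,:] = [-0.5000  +0.1667  -0.1667  -0.3333  -0.1667  +0.0000]
|eigenvalues of T|: 0.5248, 0.3481, 0.3481, 0.3430, 0.3430, 0.1557.
ρ(T) = max|λ| = 0.5248; 0.5248 < 1: convergent.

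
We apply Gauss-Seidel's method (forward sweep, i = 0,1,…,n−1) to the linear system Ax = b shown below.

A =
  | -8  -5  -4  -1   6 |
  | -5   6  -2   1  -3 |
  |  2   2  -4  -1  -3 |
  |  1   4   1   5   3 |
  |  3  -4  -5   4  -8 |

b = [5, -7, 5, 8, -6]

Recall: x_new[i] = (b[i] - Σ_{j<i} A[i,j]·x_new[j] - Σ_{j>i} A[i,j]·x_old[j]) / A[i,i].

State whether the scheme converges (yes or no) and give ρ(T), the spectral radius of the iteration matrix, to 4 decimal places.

A = D + L + U where D = diag(-8, 6, -4, 5, -8).
Gauss-Seidel: T = -(D+L)⁻¹U, row 0 first, T[0,4] = -(6)/(-8) = +0.7500; later rows by forward substitution.
  T[0,:] = [+0.0000  -0.6250  -0.5000  -0.1250  +0.7500]
  T[1,:] = [+0.0000  -0.5208  -0.0833  -0.2708  +1.1250]
  T[2,:] = [+0.0000  -0.5729  -0.2917  -0.4479  +0.1875]
  T[3,:] = [+0.0000  +0.6562  +0.2250  +0.3312  -1.6875]
  T[4,:] = [+0.0000  +0.7122  +0.1490  +0.5341  -1.2422]
eigenvalue magnitudes: 1.1620, 0.2685, 0.2685, 0.1399, 0.0000.
ρ(T) = max|λ| = 1.1620; 1.1620 > 1, so it fails to converge.

no, ρ = 1.1620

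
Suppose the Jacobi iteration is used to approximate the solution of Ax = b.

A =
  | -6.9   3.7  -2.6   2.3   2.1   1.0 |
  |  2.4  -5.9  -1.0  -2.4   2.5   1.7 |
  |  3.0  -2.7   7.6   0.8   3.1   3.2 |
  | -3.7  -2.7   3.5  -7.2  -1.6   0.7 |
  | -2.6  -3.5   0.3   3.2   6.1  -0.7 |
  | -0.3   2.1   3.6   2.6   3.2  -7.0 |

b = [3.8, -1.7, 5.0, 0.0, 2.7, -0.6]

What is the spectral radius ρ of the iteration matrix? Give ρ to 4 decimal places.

Diagonal D = diag(-6.9, -5.9, 7.6, -7.2, 6.1, -7); L, U strict lower/upper.
Jacobi T = -D⁻¹(L+U): T[3,4] = -(-1.6)/(-7.2) = -0.2222; T[3,3] = 0.
  T[0,:] = [+0.0000  +0.5362  -0.3768  +0.3333  +0.3043  +0.1449]
  T[1,:] = [+0.4068  +0.0000  -0.1695  -0.4068  +0.4237  +0.2881]
  T[2,:] = [-0.3947  +0.3553  +0.0000  -0.1053  -0.4079  -0.4211]
  T[3,:] = [-0.5139  -0.3750  +0.4861  +0.0000  -0.2222  +0.0972]
  T[4,:] = [+0.4262  +0.5738  -0.0492  -0.5246  +0.0000  +0.1148]
  T[5,:] = [-0.0429  +0.3000  +0.5143  +0.3714  +0.4571  +0.0000]
|eigenvalues of T|: 1.2004, 0.6143, 0.6143, 0.4915, 0.4915, 0.4863.
spectral radius ρ = 1.2004; 1.2004 > 1, so it fails to converge.

1.2004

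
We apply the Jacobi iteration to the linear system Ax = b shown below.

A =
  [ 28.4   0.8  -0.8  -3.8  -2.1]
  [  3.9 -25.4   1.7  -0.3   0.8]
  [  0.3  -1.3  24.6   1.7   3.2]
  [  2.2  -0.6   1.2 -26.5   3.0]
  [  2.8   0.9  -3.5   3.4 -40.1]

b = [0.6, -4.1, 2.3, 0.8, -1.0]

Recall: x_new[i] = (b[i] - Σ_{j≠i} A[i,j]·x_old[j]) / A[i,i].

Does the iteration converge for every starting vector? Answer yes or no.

yes

A = D + L + U where D = diag(28.4, -25.4, 24.6, -26.5, -40.1).
T_J = -D⁻¹(L+U): T[3,2] = -(1.2)/(-26.5) = +0.0453; T[3,3] = 0.
  T[0,:] = [+0.0000 -0.0282 +0.0282 +0.1338 +0.0739]
  T[1,:] = [+0.1535 +0.0000 +0.0669 -0.0118 +0.0315]
  T[2,:] = [-0.0122 +0.0528 +0.0000 -0.0691 -0.1301]
  T[3,:] = [+0.0830 -0.0226 +0.0453 +0.0000 +0.1132]
  T[4,:] = [+0.0698 +0.0224 -0.0873 +0.0848 +0.0000]
|λ(T)| sorted: 0.1867, 0.1545, 0.0689, 0.0541, 0.0541.
spectral radius ρ = 0.1867; 0.1867 < 1 ⇒ converges.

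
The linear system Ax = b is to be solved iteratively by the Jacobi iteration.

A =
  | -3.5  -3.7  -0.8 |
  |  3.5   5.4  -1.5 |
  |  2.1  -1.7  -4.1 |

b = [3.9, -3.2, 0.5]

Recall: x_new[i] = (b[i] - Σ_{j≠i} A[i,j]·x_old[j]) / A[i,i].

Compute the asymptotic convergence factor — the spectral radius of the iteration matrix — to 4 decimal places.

0.8398

A = D + L + U where D = diag(-3.5, 5.4, -4.1).
T_J = -D⁻¹(L+U): T[1,0] = -(3.5)/(5.4) = -0.6481; T[1,1] = 0.
  T[0,:] = [+0.0000  -1.0571  -0.2286]
  T[1,:] = [-0.6481  +0.0000  +0.2778]
  T[2,:] = [+0.5122  -0.4146  +0.0000]
|eigenvalues of T|: 0.8398, 0.5023, 0.5023.
ρ(T) = max|λ| = 0.8398; 0.8398 < 1 ⇒ converges.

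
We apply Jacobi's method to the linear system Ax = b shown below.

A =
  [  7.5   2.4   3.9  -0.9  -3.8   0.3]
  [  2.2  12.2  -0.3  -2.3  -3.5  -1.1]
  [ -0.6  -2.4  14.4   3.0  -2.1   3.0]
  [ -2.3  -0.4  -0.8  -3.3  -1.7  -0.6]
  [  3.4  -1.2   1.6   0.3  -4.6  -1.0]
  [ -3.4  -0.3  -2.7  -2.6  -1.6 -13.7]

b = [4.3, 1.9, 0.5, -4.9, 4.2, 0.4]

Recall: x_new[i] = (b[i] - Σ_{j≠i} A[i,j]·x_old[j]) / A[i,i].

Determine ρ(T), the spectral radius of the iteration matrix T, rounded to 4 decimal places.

Let D = diag(7.5, 12.2, 14.4, -3.3, -4.6, -13.7); L, U the strict triangles.
Jacobi T = -D⁻¹(L+U): T[5,4] = -(-1.6)/(-13.7) = -0.1168; T[5,5] = 0.
  T[0,:] = [+0.0000, -0.3200, -0.5200, +0.1200, +0.5067, -0.0400]
  T[1,:] = [-0.1803, +0.0000, +0.0246, +0.1885, +0.2869, +0.0902]
  T[2,:] = [+0.0417, +0.1667, +0.0000, -0.2083, +0.1458, -0.2083]
  T[3,:] = [-0.6970, -0.1212, -0.2424, +0.0000, -0.5152, -0.1818]
  T[4,:] = [+0.7391, -0.2609, +0.3478, +0.0652, +0.0000, -0.2174]
  T[5,:] = [-0.2482, -0.0219, -0.1971, -0.1898, -0.1168, +0.0000]
|eigenvalues of T|: 0.7289, 0.5442, 0.5442, 0.3160, 0.3160, 0.2223.
ρ(T) = max|λ| = 0.7289; 0.7289 < 1: convergent.

0.7289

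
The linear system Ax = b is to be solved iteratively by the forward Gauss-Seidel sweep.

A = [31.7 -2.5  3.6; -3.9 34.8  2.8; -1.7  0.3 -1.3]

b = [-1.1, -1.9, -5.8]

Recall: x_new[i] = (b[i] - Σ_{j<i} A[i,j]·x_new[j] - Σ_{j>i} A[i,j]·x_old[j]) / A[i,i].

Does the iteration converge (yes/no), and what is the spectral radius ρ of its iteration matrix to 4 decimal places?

yes, ρ = 0.1815

Let D = diag(31.7, 34.8, -1.3); L, U the strict triangles.
Gauss-Seidel: T = -(D+L)⁻¹U, row 0 first, T[0,1] = -(-2.5)/(31.7) = +0.0789; later rows by forward substitution.
  T[0,:] = [+0.0000 +0.0789 -0.1136]
  T[1,:] = [+0.0000 +0.0088 -0.0932]
  T[2,:] = [+0.0000 -0.1011 +0.1270]
|eigenvalues of T|: 0.1815, 0.0457, 0.0000.
spectral radius ρ = 0.1815; 0.1815 < 1 ⇒ converges.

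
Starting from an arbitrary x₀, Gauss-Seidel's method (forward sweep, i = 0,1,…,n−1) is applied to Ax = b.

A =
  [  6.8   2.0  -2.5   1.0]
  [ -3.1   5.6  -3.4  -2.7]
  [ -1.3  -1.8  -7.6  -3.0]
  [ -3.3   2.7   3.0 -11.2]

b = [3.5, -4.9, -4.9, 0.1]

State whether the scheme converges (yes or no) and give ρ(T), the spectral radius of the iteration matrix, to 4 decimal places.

yes, ρ = 0.5670

Let D = diag(6.8, 5.6, -7.6, -11.2); L, U the strict triangles.
T_GS = -(D+L)⁻¹U: row 0 first, T[0,3] = -(1)/(6.8) = -0.1471; later rows by forward substitution.
  T[0,:] = [+0.0000, -0.2941, +0.3676, -0.1471]
  T[1,:] = [+0.0000, -0.1628, +0.8107, +0.4007]
  T[2,:] = [+0.0000, +0.0889, -0.2549, -0.4645]
  T[3,:] = [+0.0000, +0.0712, +0.0188, +0.0155]
|roots of det(T-λI)|: 0.5670, 0.1914, 0.1914, 0.0000.
ρ = 0.5670; 0.5670 < 1 ⇒ converges.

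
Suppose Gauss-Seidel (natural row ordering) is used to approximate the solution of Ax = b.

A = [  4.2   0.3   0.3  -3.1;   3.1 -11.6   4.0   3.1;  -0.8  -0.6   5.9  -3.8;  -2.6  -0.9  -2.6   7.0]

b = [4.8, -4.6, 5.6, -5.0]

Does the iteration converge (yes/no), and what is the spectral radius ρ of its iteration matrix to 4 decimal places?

yes, ρ = 0.6124

Let D = diag(4.2, -11.6, 5.9, 7); L, U the strict triangles.
Gauss-Seidel: T = -(D+L)⁻¹U, row 0 first, T[0,1] = -(0.3)/(4.2) = -0.0714; later rows by forward substitution.
  T[0,:] = [+0.0000, -0.0714, -0.0714, +0.7381]
  T[1,:] = [+0.0000, -0.0191, +0.3257, +0.4645]
  T[2,:] = [+0.0000, -0.0116, +0.0234, +0.7914]
  T[3,:] = [+0.0000, -0.0333, +0.0241, +0.6278]
|eigenvalues of T|: 0.6124, 0.1085, 0.0887, 0.0000.
spectral radius ρ = 0.6124; 0.6124 < 1, so it converges for any x₀.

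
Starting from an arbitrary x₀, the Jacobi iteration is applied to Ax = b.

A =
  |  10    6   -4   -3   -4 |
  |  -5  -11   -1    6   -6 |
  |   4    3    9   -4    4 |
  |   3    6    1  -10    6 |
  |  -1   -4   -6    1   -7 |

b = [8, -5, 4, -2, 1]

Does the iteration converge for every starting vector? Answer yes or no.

no

Split A = D + L + U, D = diag(10, -11, 9, -10, -7).
T_J = -D⁻¹(L+U): T[0,1] = -(6)/(10) = -0.6000; T[0,0] = 0.
  T[0,:] = [+0.0000  -0.6000  +0.4000  +0.3000  +0.4000]
  T[1,:] = [-0.4545  +0.0000  -0.0909  +0.5455  -0.5455]
  T[2,:] = [-0.4444  -0.3333  +0.0000  +0.4444  -0.4444]
  T[3,:] = [+0.3000  +0.6000  +0.1000  +0.0000  +0.6000]
  T[4,:] = [-0.1429  -0.5714  -0.8571  +0.1429  +0.0000]
|λ(T)| sorted: 1.3367, 0.8461, 0.4428, 0.2059, 0.2059.
ρ(T) = max|λ| = 1.3367; 1.3367 > 1, so it fails to converge.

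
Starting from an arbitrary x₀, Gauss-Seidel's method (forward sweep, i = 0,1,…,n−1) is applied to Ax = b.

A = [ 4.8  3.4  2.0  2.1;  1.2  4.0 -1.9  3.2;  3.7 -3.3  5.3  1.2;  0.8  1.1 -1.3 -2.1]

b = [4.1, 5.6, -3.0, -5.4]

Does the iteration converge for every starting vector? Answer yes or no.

no

Let D = diag(4.8, 4, 5.3, -2.1); L, U the strict triangles.
GS T = -(D+L)⁻¹U: row 0 first, T[0,3] = -(2.1)/(4.8) = -0.4375; later rows by forward substitution.
  T[0,:] = [+0.0000  -0.7083  -0.4167  -0.4375]
  T[1,:] = [+0.0000  +0.2125  +0.6000  -0.6688]
  T[2,:] = [+0.0000  +0.6268  +0.6645  -0.3374]
  T[3,:] = [+0.0000  -0.5466  -0.2558  -0.3081]
|λ(T)| sorted: 1.3139, 0.7141, 0.0309, 0.0000.
ρ = 1.3139; 1.3139 > 1 ⇒ diverges.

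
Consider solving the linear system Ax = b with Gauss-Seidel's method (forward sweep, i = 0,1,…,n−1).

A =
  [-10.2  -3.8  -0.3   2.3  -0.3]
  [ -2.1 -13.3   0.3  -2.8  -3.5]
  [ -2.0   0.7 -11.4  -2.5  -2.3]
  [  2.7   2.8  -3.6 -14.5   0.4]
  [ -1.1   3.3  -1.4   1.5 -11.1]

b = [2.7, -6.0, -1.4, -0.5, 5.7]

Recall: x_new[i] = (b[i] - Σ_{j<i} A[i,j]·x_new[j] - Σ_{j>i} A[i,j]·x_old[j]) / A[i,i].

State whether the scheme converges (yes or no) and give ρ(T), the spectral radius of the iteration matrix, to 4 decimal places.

Write A = D+L+U with D = diag(-10.2, -13.3, -11.4, -14.5, -11.1).
GS T = -(D+L)⁻¹U: row 0 first, T[0,1] = -(-3.8)/(-10.2) = -0.3725; later rows by forward substitution.
  T[0,:] = [+0.0000, -0.3725, -0.0294, +0.2255, -0.0294]
  T[1,:] = [+0.0000, +0.0588, +0.0272, -0.2461, -0.2585]
  T[2,:] = [+0.0000, +0.0690, +0.0068, -0.2740, -0.2125]
  T[3,:] = [+0.0000, -0.0751, -0.0019, +0.0625, +0.0249]
  T[4,:] = [+0.0000, +0.0356, +0.0099, -0.0525, -0.0438]
|roots of det(T-λI)|: 0.1565, 0.0533, 0.0533, 0.0113, 0.0000.
ρ = 0.1565; 0.1565 < 1 ⇒ converges.

yes, ρ = 0.1565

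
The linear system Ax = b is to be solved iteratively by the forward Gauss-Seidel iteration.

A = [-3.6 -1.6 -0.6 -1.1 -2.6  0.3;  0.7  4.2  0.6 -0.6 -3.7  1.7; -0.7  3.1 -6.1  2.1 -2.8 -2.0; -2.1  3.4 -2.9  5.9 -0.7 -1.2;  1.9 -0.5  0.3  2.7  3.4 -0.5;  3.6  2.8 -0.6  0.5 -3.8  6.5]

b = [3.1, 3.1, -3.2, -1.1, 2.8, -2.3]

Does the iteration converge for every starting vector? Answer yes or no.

Split A = D + L + U, D = diag(-3.6, 4.2, -6.1, 5.9, 3.4, 6.5).
T_GS = -(D+L)⁻¹U: row 0 first, T[0,2] = -(-0.6)/(-3.6) = -0.1667; later rows by forward substitution.
  T[0,:] = [+0.0000  -0.4444  -0.1667  -0.3056  -0.7222  +0.0833]
  T[1,:] = [+0.0000  +0.0741  -0.1151  +0.1938  +1.0013  -0.4187]
  T[2,:] = [+0.0000  +0.0886  -0.0394  +0.4778  +0.1327  -0.5502]
  T[3,:] = [+0.0000  -0.1573  -0.0124  +0.0144  -0.6502  +0.2039]
  T[4,:] = [+0.0000  +0.3764  +0.0895  +0.1456  +1.0555  -0.0744]
  T[5,:] = [+0.0000  +0.4546  +0.1915  +0.2139  +0.6480  +0.0242]
moduli |λ_i(T)| = 1.1270, 0.3963, 0.3963, 0.1776, 0.0067, 0.0000.
spectral radius ρ = 1.1270; 1.1270 > 1: divergent.

no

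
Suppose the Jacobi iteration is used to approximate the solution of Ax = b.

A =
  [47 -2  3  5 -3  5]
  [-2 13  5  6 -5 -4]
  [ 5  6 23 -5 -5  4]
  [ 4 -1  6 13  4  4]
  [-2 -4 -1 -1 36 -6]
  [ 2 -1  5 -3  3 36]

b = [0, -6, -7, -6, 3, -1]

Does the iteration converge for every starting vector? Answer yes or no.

yes

A = D + L + U where D = diag(47, 13, 23, 13, 36, 36).
Jacobi: T = -D⁻¹(L+U), T[2,5] = -(4)/(23) = -0.1739; T[2,2] = 0.
  T[0,:] = [+0.0000  +0.0426  -0.0638  -0.1064  +0.0638  -0.1064]
  T[1,:] = [+0.1538  +0.0000  -0.3846  -0.4615  +0.3846  +0.3077]
  T[2,:] = [-0.2174  -0.2609  +0.0000  +0.2174  +0.2174  -0.1739]
  T[3,:] = [-0.3077  +0.0769  -0.4615  +0.0000  -0.3077  -0.3077]
  T[4,:] = [+0.0556  +0.1111  +0.0278  +0.0278  +0.0000  +0.1667]
  T[5,:] = [-0.0556  +0.0278  -0.1389  +0.0833  -0.0833  +0.0000]
|roots of det(T-λI)|: 0.4736, 0.3549, 0.3362, 0.3362, 0.0980, 0.0980.
ρ = 0.4736; 0.4736 < 1: convergent.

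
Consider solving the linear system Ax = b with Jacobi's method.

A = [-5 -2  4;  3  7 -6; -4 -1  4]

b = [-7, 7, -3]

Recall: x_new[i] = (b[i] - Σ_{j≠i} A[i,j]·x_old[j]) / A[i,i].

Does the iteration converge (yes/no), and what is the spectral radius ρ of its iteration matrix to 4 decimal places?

no, ρ = 1.2377

Split A = D + L + U, D = diag(-5, 7, 4).
Jacobi: T = -D⁻¹(L+U), T[0,2] = -(4)/(-5) = +0.8000; T[0,0] = 0.
  T[0,:] = [+0.0000, -0.4000, +0.8000]
  T[1,:] = [-0.4286, +0.0000, +0.8571]
  T[2,:] = [+1.0000, +0.2500, +0.0000]
|eigenvalues of T|: 1.2377, 0.8105, 0.4272.
ρ = 1.2377; 1.2377 > 1 ⇒ diverges.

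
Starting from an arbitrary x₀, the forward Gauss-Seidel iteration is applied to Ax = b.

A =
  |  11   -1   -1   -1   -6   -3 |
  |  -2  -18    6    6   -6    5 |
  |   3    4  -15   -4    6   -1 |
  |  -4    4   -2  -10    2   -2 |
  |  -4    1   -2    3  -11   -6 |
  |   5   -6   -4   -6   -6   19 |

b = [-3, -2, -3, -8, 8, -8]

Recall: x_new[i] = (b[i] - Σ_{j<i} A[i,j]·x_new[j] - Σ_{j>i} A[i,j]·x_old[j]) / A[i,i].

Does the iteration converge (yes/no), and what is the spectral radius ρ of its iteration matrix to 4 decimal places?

Write A = D+L+U with D = diag(11, -18, -15, -10, -11, 19).
GS T = -(D+L)⁻¹U: row 0 first, T[0,2] = -(-1)/(11) = +0.0909; later rows by forward substitution.
  T[0,:] = [+0.0000  +0.0909  +0.0909  +0.0909  +0.5455  +0.2727]
  T[1,:] = [+0.0000  -0.0101  +0.3232  +0.3232  -0.3939  +0.2475]
  T[2,:] = [+0.0000  +0.0155  +0.1044  -0.1623  +0.4040  +0.0539]
  T[3,:] = [+0.0000  -0.0435  +0.0721  +0.1254  -0.2566  -0.2209]
  T[4,:] = [+0.0000  -0.0487  -0.0030  +0.0600  -0.3776  -0.6922]
  T[5,:] = [+0.0000  -0.0530  +0.1219  +0.1025  -0.3831  -0.2706]
moduli |λ_i(T)| = 0.8408, 0.2439, 0.2439, 0.0681, 0.0681, 0.0000.
spectral radius ρ = 0.8408; 0.8408 < 1: convergent.

yes, ρ = 0.8408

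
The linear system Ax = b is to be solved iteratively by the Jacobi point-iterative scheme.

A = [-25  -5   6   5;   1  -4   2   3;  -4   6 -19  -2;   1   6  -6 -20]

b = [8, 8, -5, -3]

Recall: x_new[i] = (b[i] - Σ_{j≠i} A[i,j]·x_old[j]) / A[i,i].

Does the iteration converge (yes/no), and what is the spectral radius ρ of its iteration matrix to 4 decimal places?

Let D = diag(-25, -4, -19, -20); L, U the strict triangles.
T_J = -D⁻¹(L+U): T[2,0] = -(-4)/(-19) = -0.2105; T[2,2] = 0.
  T[0,:] = [+0.0000  -0.2000  +0.2400  +0.2000]
  T[1,:] = [+0.2500  +0.0000  +0.5000  +0.7500]
  T[2,:] = [-0.2105  +0.3158  +0.0000  -0.1053]
  T[3,:] = [+0.0500  +0.3000  -0.3000  +0.0000]
eigenvalue magnitudes: 0.5910, 0.4827, 0.2270, 0.1187.
ρ(T) = max|λ| = 0.5910; 0.5910 < 1, so it converges for any x₀.

yes, ρ = 0.5910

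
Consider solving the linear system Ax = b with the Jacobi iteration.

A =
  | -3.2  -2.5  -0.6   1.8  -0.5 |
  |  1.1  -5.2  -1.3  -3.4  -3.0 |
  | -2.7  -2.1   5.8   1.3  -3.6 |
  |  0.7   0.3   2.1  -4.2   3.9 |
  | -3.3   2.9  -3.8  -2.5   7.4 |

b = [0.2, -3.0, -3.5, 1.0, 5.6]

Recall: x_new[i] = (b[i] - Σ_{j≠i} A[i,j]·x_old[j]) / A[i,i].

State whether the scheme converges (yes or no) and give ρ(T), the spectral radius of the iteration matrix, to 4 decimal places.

no, ρ = 1.2384

Let D = diag(-3.2, -5.2, 5.8, -4.2, 7.4); L, U the strict triangles.
T_J = -D⁻¹(L+U): T[1,4] = -(-3)/(-5.2) = -0.5769; T[1,1] = 0.
  T[0,:] = [+0.0000 -0.7812 -0.1875 +0.5625 -0.1562]
  T[1,:] = [+0.2115 +0.0000 -0.2500 -0.6538 -0.5769]
  T[2,:] = [+0.4655 +0.3621 +0.0000 -0.2241 +0.6207]
  T[3,:] = [+0.1667 +0.0714 +0.5000 +0.0000 +0.9286]
  T[4,:] = [+0.4459 -0.3919 +0.5135 +0.3378 +0.0000]
|roots of det(T-λI)|: 1.2384, 0.8262, 0.8262, 0.6460, 0.3108.
spectral radius ρ = 1.2384; 1.2384 > 1 ⇒ diverges.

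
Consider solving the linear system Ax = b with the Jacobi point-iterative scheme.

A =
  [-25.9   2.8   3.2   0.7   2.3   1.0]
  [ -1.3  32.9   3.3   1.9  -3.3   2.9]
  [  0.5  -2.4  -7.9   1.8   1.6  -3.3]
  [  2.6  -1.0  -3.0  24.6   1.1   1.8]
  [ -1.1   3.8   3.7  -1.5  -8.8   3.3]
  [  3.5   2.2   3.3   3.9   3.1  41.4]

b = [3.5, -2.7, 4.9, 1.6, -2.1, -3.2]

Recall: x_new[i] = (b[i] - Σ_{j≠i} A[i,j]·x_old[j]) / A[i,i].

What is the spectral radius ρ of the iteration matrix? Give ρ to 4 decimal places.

Diagonal D = diag(-25.9, 32.9, -7.9, 24.6, -8.8, 41.4); L, U strict lower/upper.
Jacobi: T = -D⁻¹(L+U), T[1,4] = -(-3.3)/(32.9) = +0.1003; T[1,1] = 0.
  T[0,:] = [+0.0000  +0.1081  +0.1236  +0.0270  +0.0888  +0.0386]
  T[1,:] = [+0.0395  +0.0000  -0.1003  -0.0578  +0.1003  -0.0881]
  T[2,:] = [+0.0633  -0.3038  +0.0000  +0.2278  +0.2025  -0.4177]
  T[3,:] = [-0.1057  +0.0407  +0.1220  +0.0000  -0.0447  -0.0732]
  T[4,:] = [-0.1250  +0.4318  +0.4205  -0.1705  +0.0000  +0.3750]
  T[5,:] = [-0.0845  -0.0531  -0.0797  -0.0942  -0.0749  +0.0000]
|λ(T)| sorted: 0.4753, 0.3631, 0.1756, 0.0873, 0.0761, 0.0761.
ρ(T) = max|λ| = 0.4753; 0.4753 < 1, so it converges for any x₀.

0.4753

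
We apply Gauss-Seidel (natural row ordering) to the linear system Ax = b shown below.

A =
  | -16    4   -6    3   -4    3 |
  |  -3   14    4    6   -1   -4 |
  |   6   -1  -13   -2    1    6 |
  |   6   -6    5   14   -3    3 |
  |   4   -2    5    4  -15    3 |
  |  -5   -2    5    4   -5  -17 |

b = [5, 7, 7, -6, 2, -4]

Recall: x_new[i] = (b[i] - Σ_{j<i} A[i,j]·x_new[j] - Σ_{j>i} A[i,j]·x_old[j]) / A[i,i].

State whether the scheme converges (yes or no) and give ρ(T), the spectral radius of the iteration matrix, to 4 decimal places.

Split A = D + L + U, D = diag(-16, 14, -13, 14, -15, -17).
T_GS = -(D+L)⁻¹U: row 0 first, T[0,5] = -(3)/(-16) = +0.1875; later rows by forward substitution.
  T[0,:] = [+0.0000  +0.2500  -0.3750  +0.1875  -0.2500  +0.1875]
  T[1,:] = [+0.0000  +0.0536  -0.3661  -0.3884  +0.0179  +0.3259]
  T[2,:] = [+0.0000  +0.1113  -0.1449  -0.0374  -0.0398  +0.5230]
  T[3,:] = [+0.0000  -0.1239  +0.0556  -0.2334  +0.3433  -0.3418]
  T[4,:] = [+0.0000  +0.0636  -0.0847  +0.0271  +0.0092  +0.2897]
  T[5,:] = [+0.0000  -0.0950  +0.1487  -0.0833  +0.1378  -0.1053]
moduli |λ_i(T)| = 0.5669, 0.2194, 0.1313, 0.1313, 0.0646, 0.0000.
spectral radius ρ = 0.5669; 0.5669 < 1, so it converges for any x₀.

yes, ρ = 0.5669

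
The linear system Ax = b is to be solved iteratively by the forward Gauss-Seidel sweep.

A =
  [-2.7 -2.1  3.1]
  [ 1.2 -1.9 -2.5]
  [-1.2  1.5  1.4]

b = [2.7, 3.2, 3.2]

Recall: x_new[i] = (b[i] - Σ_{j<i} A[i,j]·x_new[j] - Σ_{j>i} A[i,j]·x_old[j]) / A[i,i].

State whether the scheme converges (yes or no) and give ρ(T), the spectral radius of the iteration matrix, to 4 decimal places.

Diagonal D = diag(-2.7, -1.9, 1.4); L, U strict lower/upper.
Gauss-Seidel: T = -(D+L)⁻¹U, row 0 first, T[0,2] = -(3.1)/(-2.7) = +1.1481; later rows by forward substitution.
  T[0,:] = [+0.0000 -0.7778 +1.1481]
  T[1,:] = [+0.0000 -0.4912 -0.5906]
  T[2,:] = [+0.0000 -0.1404 +1.6170]
|roots of det(T-λI)|: 1.6556, 0.5298, 0.0000.
spectral radius ρ = 1.6556; 1.6556 > 1 ⇒ diverges.

no, ρ = 1.6556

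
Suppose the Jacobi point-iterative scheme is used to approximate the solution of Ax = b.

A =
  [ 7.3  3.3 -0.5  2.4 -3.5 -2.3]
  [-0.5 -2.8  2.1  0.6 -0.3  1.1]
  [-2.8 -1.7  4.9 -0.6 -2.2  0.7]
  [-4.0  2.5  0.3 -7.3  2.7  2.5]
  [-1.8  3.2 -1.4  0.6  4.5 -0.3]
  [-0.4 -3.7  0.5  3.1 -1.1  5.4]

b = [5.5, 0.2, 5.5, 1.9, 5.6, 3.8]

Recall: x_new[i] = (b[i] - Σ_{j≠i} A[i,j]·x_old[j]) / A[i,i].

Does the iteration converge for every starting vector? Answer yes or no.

Split A = D + L + U, D = diag(7.3, -2.8, 4.9, -7.3, 4.5, 5.4).
Jacobi: T = -D⁻¹(L+U), T[4,3] = -(0.6)/(4.5) = -0.1333; T[4,4] = 0.
  T[0,:] = [+0.0000 -0.4521 +0.0685 -0.3288 +0.4795 +0.3151]
  T[1,:] = [-0.1786 +0.0000 +0.7500 +0.2143 -0.1071 +0.3929]
  T[2,:] = [+0.5714 +0.3469 +0.0000 +0.1224 +0.4490 -0.1429]
  T[3,:] = [-0.5479 +0.3425 +0.0411 +0.0000 +0.3699 +0.3425]
  T[4,:] = [+0.4000 -0.7111 +0.3111 -0.1333 +0.0000 +0.0667]
  T[5,:] = [+0.0741 +0.6852 -0.0926 -0.5741 +0.2037 +0.0000]
eigenvalue magnitudes: 1.1531, 0.9029, 0.9029, 0.4043, 0.4043, 0.0563.
ρ = 1.1531; 1.1531 > 1: divergent.

no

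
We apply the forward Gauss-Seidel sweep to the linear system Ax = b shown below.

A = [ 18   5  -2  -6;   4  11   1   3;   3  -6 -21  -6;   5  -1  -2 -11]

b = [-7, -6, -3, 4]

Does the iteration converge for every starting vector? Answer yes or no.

yes

Write A = D+L+U with D = diag(18, 11, -21, -11).
T_GS = -(D+L)⁻¹U: row 0 first, T[0,3] = -(-6)/(18) = +0.3333; later rows by forward substitution.
  T[0,:] = [+0.0000  -0.2778  +0.1111  +0.3333]
  T[1,:] = [+0.0000  +0.1010  -0.1313  -0.3939]
  T[2,:] = [+0.0000  -0.0685  +0.0534  -0.1255]
  T[3,:] = [+0.0000  -0.1230  +0.0527  +0.2102]
moduli |λ_i(T)| = 0.3759, 0.0992, 0.0879, 0.0000.
spectral radius ρ = 0.3759; 0.3759 < 1 ⇒ converges.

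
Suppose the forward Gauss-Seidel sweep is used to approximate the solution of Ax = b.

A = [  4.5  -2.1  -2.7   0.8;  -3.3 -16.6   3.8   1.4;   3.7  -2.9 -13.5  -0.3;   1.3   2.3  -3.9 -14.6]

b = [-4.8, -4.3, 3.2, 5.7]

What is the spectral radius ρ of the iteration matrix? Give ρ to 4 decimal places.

Diagonal D = diag(4.5, -16.6, -13.5, -14.6); L, U strict lower/upper.
T_GS = -(D+L)⁻¹U: row 0 first, T[0,3] = -(0.8)/(4.5) = -0.1778; later rows by forward substitution.
  T[0,:] = [+0.0000, +0.4667, +0.6000, -0.1778]
  T[1,:] = [+0.0000, -0.0928, +0.1096, +0.1197]
  T[2,:] = [+0.0000, +0.1478, +0.1409, -0.0967]
  T[3,:] = [+0.0000, -0.0126, +0.0331, +0.0288]
eigenvalue magnitudes: 0.1920, 0.1239, 0.0089, 0.0000.
ρ = 0.1920; 0.1920 < 1 ⇒ converges.

0.1920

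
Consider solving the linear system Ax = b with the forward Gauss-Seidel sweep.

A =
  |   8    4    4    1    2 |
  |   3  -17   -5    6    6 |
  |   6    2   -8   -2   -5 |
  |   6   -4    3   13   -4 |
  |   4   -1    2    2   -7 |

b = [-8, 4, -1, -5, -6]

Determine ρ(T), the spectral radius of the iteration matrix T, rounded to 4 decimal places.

0.9039

Write A = D+L+U with D = diag(8, -17, -8, 13, -7).
Gauss-Seidel: T = -(D+L)⁻¹U, row 0 first, T[0,1] = -(4)/(8) = -0.5000; later rows by forward substitution.
  T[0,:] = [+0.0000, -0.5000, -0.5000, -0.1250, -0.2500]
  T[1,:] = [+0.0000, -0.0882, -0.3824, +0.3309, +0.3088]
  T[2,:] = [+0.0000, -0.3971, -0.4706, -0.2610, -0.7353]
  T[3,:] = [+0.0000, +0.2952, +0.2217, +0.2197, +0.6878]
  T[4,:] = [+0.0000, -0.3022, -0.3022, -0.1305, -0.2005]
|eigenvalues of T|: 0.9039, 0.3353, 0.3353, 0.0636, 0.0000.
spectral radius ρ = 0.9039; 0.9039 < 1 ⇒ converges.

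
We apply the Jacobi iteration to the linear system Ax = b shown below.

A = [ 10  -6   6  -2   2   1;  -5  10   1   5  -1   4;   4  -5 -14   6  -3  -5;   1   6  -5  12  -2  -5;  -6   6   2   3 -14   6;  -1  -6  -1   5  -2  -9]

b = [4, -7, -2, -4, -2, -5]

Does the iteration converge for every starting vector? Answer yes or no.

no

A = D + L + U where D = diag(10, 10, -14, 12, -14, -9).
Jacobi T = -D⁻¹(L+U): T[2,5] = -(-5)/(-14) = -0.3571; T[2,2] = 0.
  T[0,:] = [+0.0000 +0.6000 -0.6000 +0.2000 -0.2000 -0.1000]
  T[1,:] = [+0.5000 +0.0000 -0.1000 -0.5000 +0.1000 -0.4000]
  T[2,:] = [+0.2857 -0.3571 +0.0000 +0.4286 -0.2143 -0.3571]
  T[3,:] = [-0.0833 -0.5000 +0.4167 +0.0000 +0.1667 +0.4167]
  T[4,:] = [-0.4286 +0.4286 +0.1429 +0.2143 +0.0000 +0.4286]
  T[5,:] = [-0.1111 -0.6667 -0.1111 +0.5556 -0.2222 +0.0000]
|eigenvalues of T|: 1.1451, 0.8986, 0.5039, 0.2507, 0.2507, 0.0245.
spectral radius ρ = 1.1451; 1.1451 > 1, so it fails to converge.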